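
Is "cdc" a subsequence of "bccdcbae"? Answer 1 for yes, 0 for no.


Check if "cdc" is a subsequence of "bccdcbae"
Greedy scan:
  Position 0 ('b'): no match needed
  Position 1 ('c'): matches sub[0] = 'c'
  Position 2 ('c'): no match needed
  Position 3 ('d'): matches sub[1] = 'd'
  Position 4 ('c'): matches sub[2] = 'c'
  Position 5 ('b'): no match needed
  Position 6 ('a'): no match needed
  Position 7 ('e'): no match needed
All 3 characters matched => is a subsequence

1


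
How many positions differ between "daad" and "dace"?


Comparing "daad" and "dace" position by position:
  Position 0: 'd' vs 'd' => same
  Position 1: 'a' vs 'a' => same
  Position 2: 'a' vs 'c' => DIFFER
  Position 3: 'd' vs 'e' => DIFFER
Positions that differ: 2

2


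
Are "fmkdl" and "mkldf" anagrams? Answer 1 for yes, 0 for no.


Strings: "fmkdl", "mkldf"
Sorted first:  dfklm
Sorted second: dfklm
Sorted forms match => anagrams

1


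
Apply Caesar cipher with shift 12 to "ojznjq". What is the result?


Caesar cipher: shift "ojznjq" by 12
  'o' (pos 14) + 12 = pos 0 = 'a'
  'j' (pos 9) + 12 = pos 21 = 'v'
  'z' (pos 25) + 12 = pos 11 = 'l'
  'n' (pos 13) + 12 = pos 25 = 'z'
  'j' (pos 9) + 12 = pos 21 = 'v'
  'q' (pos 16) + 12 = pos 2 = 'c'
Result: avlzvc

avlzvc


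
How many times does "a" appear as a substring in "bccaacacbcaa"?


Searching for "a" in "bccaacacbcaa"
Scanning each position:
  Position 0: "b" => no
  Position 1: "c" => no
  Position 2: "c" => no
  Position 3: "a" => MATCH
  Position 4: "a" => MATCH
  Position 5: "c" => no
  Position 6: "a" => MATCH
  Position 7: "c" => no
  Position 8: "b" => no
  Position 9: "c" => no
  Position 10: "a" => MATCH
  Position 11: "a" => MATCH
Total occurrences: 5

5


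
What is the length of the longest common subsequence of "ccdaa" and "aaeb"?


LCS of "ccdaa" and "aaeb"
DP table:
           a    a    e    b
      0    0    0    0    0
  c   0    0    0    0    0
  c   0    0    0    0    0
  d   0    0    0    0    0
  a   0    1    1    1    1
  a   0    1    2    2    2
LCS length = dp[5][4] = 2

2


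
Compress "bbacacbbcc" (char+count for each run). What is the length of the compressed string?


Input: bbacacbbcc
Runs:
  'b' x 2 => "b2"
  'a' x 1 => "a1"
  'c' x 1 => "c1"
  'a' x 1 => "a1"
  'c' x 1 => "c1"
  'b' x 2 => "b2"
  'c' x 2 => "c2"
Compressed: "b2a1c1a1c1b2c2"
Compressed length: 14

14


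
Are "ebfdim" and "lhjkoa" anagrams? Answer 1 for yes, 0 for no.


Strings: "ebfdim", "lhjkoa"
Sorted first:  bdefim
Sorted second: ahjklo
Differ at position 0: 'b' vs 'a' => not anagrams

0


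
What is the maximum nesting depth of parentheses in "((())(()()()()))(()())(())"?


Input: "((())(()()()()))(()())(())"
Tracking depth:
  Position 0 '(': depth becomes 1
  Position 1 '(': depth becomes 2
  Position 2 '(': depth becomes 3
  Position 3 ')': depth becomes 2
  Position 4 ')': depth becomes 1
  Position 5 '(': depth becomes 2
  Position 6 '(': depth becomes 3
  Position 7 ')': depth becomes 2
  Position 8 '(': depth becomes 3
  Position 9 ')': depth becomes 2
  Position 10 '(': depth becomes 3
  Position 11 ')': depth becomes 2
  Position 12 '(': depth becomes 3
  Position 13 ')': depth becomes 2
  Position 14 ')': depth becomes 1
  Position 15 ')': depth becomes 0
  Position 16 '(': depth becomes 1
  Position 17 '(': depth becomes 2
  Position 18 ')': depth becomes 1
  Position 19 '(': depth becomes 2
  Position 20 ')': depth becomes 1
  Position 21 ')': depth becomes 0
  Position 22 '(': depth becomes 1
  Position 23 '(': depth becomes 2
  Position 24 ')': depth becomes 1
  Position 25 ')': depth becomes 0
Maximum depth reached: 3

3


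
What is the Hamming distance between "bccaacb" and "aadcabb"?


Comparing "bccaacb" and "aadcabb" position by position:
  Position 0: 'b' vs 'a' => differ
  Position 1: 'c' vs 'a' => differ
  Position 2: 'c' vs 'd' => differ
  Position 3: 'a' vs 'c' => differ
  Position 4: 'a' vs 'a' => same
  Position 5: 'c' vs 'b' => differ
  Position 6: 'b' vs 'b' => same
Total differences (Hamming distance): 5

5


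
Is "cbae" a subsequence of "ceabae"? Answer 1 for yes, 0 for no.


Check if "cbae" is a subsequence of "ceabae"
Greedy scan:
  Position 0 ('c'): matches sub[0] = 'c'
  Position 1 ('e'): no match needed
  Position 2 ('a'): no match needed
  Position 3 ('b'): matches sub[1] = 'b'
  Position 4 ('a'): matches sub[2] = 'a'
  Position 5 ('e'): matches sub[3] = 'e'
All 4 characters matched => is a subsequence

1


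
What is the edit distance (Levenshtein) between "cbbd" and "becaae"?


Computing edit distance: "cbbd" -> "becaae"
DP table:
           b    e    c    a    a    e
      0    1    2    3    4    5    6
  c   1    1    2    2    3    4    5
  b   2    1    2    3    3    4    5
  b   3    2    2    3    4    4    5
  d   4    3    3    3    4    5    5
Edit distance = dp[4][6] = 5

5


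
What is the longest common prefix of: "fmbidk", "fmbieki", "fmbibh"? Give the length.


Words: fmbidk, fmbieki, fmbibh
  Position 0: all 'f' => match
  Position 1: all 'm' => match
  Position 2: all 'b' => match
  Position 3: all 'i' => match
  Position 4: ('d', 'e', 'b') => mismatch, stop
LCP = "fmbi" (length 4)

4


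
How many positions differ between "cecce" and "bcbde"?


Comparing "cecce" and "bcbde" position by position:
  Position 0: 'c' vs 'b' => DIFFER
  Position 1: 'e' vs 'c' => DIFFER
  Position 2: 'c' vs 'b' => DIFFER
  Position 3: 'c' vs 'd' => DIFFER
  Position 4: 'e' vs 'e' => same
Positions that differ: 4

4


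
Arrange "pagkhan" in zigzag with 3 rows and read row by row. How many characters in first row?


Zigzag "pagkhan" into 3 rows:
Placing characters:
  'p' => row 0
  'a' => row 1
  'g' => row 2
  'k' => row 1
  'h' => row 0
  'a' => row 1
  'n' => row 2
Rows:
  Row 0: "ph"
  Row 1: "aka"
  Row 2: "gn"
First row length: 2

2


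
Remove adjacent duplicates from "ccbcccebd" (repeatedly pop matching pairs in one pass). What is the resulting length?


Input: ccbcccebd
Stack-based adjacent duplicate removal:
  Read 'c': push. Stack: c
  Read 'c': matches stack top 'c' => pop. Stack: (empty)
  Read 'b': push. Stack: b
  Read 'c': push. Stack: bc
  Read 'c': matches stack top 'c' => pop. Stack: b
  Read 'c': push. Stack: bc
  Read 'e': push. Stack: bce
  Read 'b': push. Stack: bceb
  Read 'd': push. Stack: bcebd
Final stack: "bcebd" (length 5)

5


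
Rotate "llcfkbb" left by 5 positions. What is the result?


Input: "llcfkbb", rotate left by 5
First 5 characters: "llcfk"
Remaining characters: "bb"
Concatenate remaining + first: "bb" + "llcfk" = "bbllcfk"

bbllcfk


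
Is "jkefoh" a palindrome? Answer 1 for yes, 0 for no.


Input: jkefoh
Reversed: hofekj
  Compare pos 0 ('j') with pos 5 ('h'): MISMATCH
  Compare pos 1 ('k') with pos 4 ('o'): MISMATCH
  Compare pos 2 ('e') with pos 3 ('f'): MISMATCH
Result: not a palindrome

0


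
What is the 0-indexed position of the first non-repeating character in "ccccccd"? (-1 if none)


Input: ccccccd
Character frequencies:
  'c': 6
  'd': 1
Scanning left to right for freq == 1:
  Position 0 ('c'): freq=6, skip
  Position 1 ('c'): freq=6, skip
  Position 2 ('c'): freq=6, skip
  Position 3 ('c'): freq=6, skip
  Position 4 ('c'): freq=6, skip
  Position 5 ('c'): freq=6, skip
  Position 6 ('d'): unique! => answer = 6

6


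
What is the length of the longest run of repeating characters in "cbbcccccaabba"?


Input: "cbbcccccaabba"
Scanning for longest run:
  Position 1 ('b'): new char, reset run to 1
  Position 2 ('b'): continues run of 'b', length=2
  Position 3 ('c'): new char, reset run to 1
  Position 4 ('c'): continues run of 'c', length=2
  Position 5 ('c'): continues run of 'c', length=3
  Position 6 ('c'): continues run of 'c', length=4
  Position 7 ('c'): continues run of 'c', length=5
  Position 8 ('a'): new char, reset run to 1
  Position 9 ('a'): continues run of 'a', length=2
  Position 10 ('b'): new char, reset run to 1
  Position 11 ('b'): continues run of 'b', length=2
  Position 12 ('a'): new char, reset run to 1
Longest run: 'c' with length 5

5


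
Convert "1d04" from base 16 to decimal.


Input: "1d04" in base 16
Positional expansion:
  Digit '1' (value 1) x 16^3 = 4096
  Digit 'd' (value 13) x 16^2 = 3328
  Digit '0' (value 0) x 16^1 = 0
  Digit '4' (value 4) x 16^0 = 4
Sum = 7428

7428


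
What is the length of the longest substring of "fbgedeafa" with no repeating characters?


Input: "fbgedeafa"
Sliding window (track last position of each char):
  Position 0 ('f'): window [0,0] length 1 -- new best
  Position 1 ('b'): window [0,1] length 2 -- new best
  Position 2 ('g'): window [0,2] length 3 -- new best
  Position 3 ('e'): window [0,3] length 4 -- new best
  Position 4 ('d'): window [0,4] length 5 -- new best
  Position 5 ('e'): repeat (last at 3), move window start to 4
  Position 5 ('e'): window [4,5] length 2
  Position 6 ('a'): window [4,6] length 3
  Position 7 ('f'): window [4,7] length 4
  Position 8 ('a'): repeat (last at 6), move window start to 7
  Position 8 ('a'): window [7,8] length 2
Longest substring with no repeats: "fbged" with length 5

5


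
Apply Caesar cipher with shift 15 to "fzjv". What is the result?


Caesar cipher: shift "fzjv" by 15
  'f' (pos 5) + 15 = pos 20 = 'u'
  'z' (pos 25) + 15 = pos 14 = 'o'
  'j' (pos 9) + 15 = pos 24 = 'y'
  'v' (pos 21) + 15 = pos 10 = 'k'
Result: uoyk

uoyk


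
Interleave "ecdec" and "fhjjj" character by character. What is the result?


Interleaving "ecdec" and "fhjjj":
  Position 0: 'e' from first, 'f' from second => "ef"
  Position 1: 'c' from first, 'h' from second => "ch"
  Position 2: 'd' from first, 'j' from second => "dj"
  Position 3: 'e' from first, 'j' from second => "ej"
  Position 4: 'c' from first, 'j' from second => "cj"
Result: efchdjejcj

efchdjejcj


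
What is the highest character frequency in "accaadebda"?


Input: accaadebda
Character counts:
  'a': 4
  'b': 1
  'c': 2
  'd': 2
  'e': 1
Maximum frequency: 4

4


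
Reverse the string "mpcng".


Input: mpcng
Reading characters right to left:
  Position 4: 'g'
  Position 3: 'n'
  Position 2: 'c'
  Position 1: 'p'
  Position 0: 'm'
Reversed: gncpm

gncpm


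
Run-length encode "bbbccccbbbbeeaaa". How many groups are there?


Input: bbbccccbbbbeeaaa
Scanning for consecutive runs:
  Group 1: 'b' x 3 (positions 0-2)
  Group 2: 'c' x 4 (positions 3-6)
  Group 3: 'b' x 4 (positions 7-10)
  Group 4: 'e' x 2 (positions 11-12)
  Group 5: 'a' x 3 (positions 13-15)
Total groups: 5

5


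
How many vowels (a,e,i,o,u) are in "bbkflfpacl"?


Input: bbkflfpacl
Checking each character:
  'b' at position 0: consonant
  'b' at position 1: consonant
  'k' at position 2: consonant
  'f' at position 3: consonant
  'l' at position 4: consonant
  'f' at position 5: consonant
  'p' at position 6: consonant
  'a' at position 7: vowel (running total: 1)
  'c' at position 8: consonant
  'l' at position 9: consonant
Total vowels: 1

1


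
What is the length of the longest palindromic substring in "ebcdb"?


Input: "ebcdb"
Checking substrings for palindromes:
  No multi-char palindromic substrings found
Longest palindromic substring: "e" with length 1

1


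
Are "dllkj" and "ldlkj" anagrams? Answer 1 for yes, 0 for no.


Strings: "dllkj", "ldlkj"
Sorted first:  djkll
Sorted second: djkll
Sorted forms match => anagrams

1


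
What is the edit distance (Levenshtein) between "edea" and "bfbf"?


Computing edit distance: "edea" -> "bfbf"
DP table:
           b    f    b    f
      0    1    2    3    4
  e   1    1    2    3    4
  d   2    2    2    3    4
  e   3    3    3    3    4
  a   4    4    4    4    4
Edit distance = dp[4][4] = 4

4


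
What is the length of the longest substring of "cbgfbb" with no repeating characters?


Input: "cbgfbb"
Sliding window (track last position of each char):
  Position 0 ('c'): window [0,0] length 1 -- new best
  Position 1 ('b'): window [0,1] length 2 -- new best
  Position 2 ('g'): window [0,2] length 3 -- new best
  Position 3 ('f'): window [0,3] length 4 -- new best
  Position 4 ('b'): repeat (last at 1), move window start to 2
  Position 4 ('b'): window [2,4] length 3
  Position 5 ('b'): repeat (last at 4), move window start to 5
  Position 5 ('b'): window [5,5] length 1
Longest substring with no repeats: "cbgf" with length 4

4


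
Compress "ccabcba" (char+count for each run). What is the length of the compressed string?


Input: ccabcba
Runs:
  'c' x 2 => "c2"
  'a' x 1 => "a1"
  'b' x 1 => "b1"
  'c' x 1 => "c1"
  'b' x 1 => "b1"
  'a' x 1 => "a1"
Compressed: "c2a1b1c1b1a1"
Compressed length: 12

12


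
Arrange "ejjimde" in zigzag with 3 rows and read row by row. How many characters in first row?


Zigzag "ejjimde" into 3 rows:
Placing characters:
  'e' => row 0
  'j' => row 1
  'j' => row 2
  'i' => row 1
  'm' => row 0
  'd' => row 1
  'e' => row 2
Rows:
  Row 0: "em"
  Row 1: "jid"
  Row 2: "je"
First row length: 2

2


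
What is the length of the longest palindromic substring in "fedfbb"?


Input: "fedfbb"
Checking substrings for palindromes:
  [4:6] "bb" (len 2) => palindrome
Longest palindromic substring: "bb" with length 2

2


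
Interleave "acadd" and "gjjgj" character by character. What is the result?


Interleaving "acadd" and "gjjgj":
  Position 0: 'a' from first, 'g' from second => "ag"
  Position 1: 'c' from first, 'j' from second => "cj"
  Position 2: 'a' from first, 'j' from second => "aj"
  Position 3: 'd' from first, 'g' from second => "dg"
  Position 4: 'd' from first, 'j' from second => "dj"
Result: agcjajdgdj

agcjajdgdj


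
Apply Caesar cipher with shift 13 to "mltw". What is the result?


Caesar cipher: shift "mltw" by 13
  'm' (pos 12) + 13 = pos 25 = 'z'
  'l' (pos 11) + 13 = pos 24 = 'y'
  't' (pos 19) + 13 = pos 6 = 'g'
  'w' (pos 22) + 13 = pos 9 = 'j'
Result: zygj

zygj


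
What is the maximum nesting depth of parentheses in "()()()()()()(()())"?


Input: "()()()()()()(()())"
Tracking depth:
  Position 0 '(': depth becomes 1
  Position 1 ')': depth becomes 0
  Position 2 '(': depth becomes 1
  Position 3 ')': depth becomes 0
  Position 4 '(': depth becomes 1
  Position 5 ')': depth becomes 0
  Position 6 '(': depth becomes 1
  Position 7 ')': depth becomes 0
  Position 8 '(': depth becomes 1
  Position 9 ')': depth becomes 0
  Position 10 '(': depth becomes 1
  Position 11 ')': depth becomes 0
  Position 12 '(': depth becomes 1
  Position 13 '(': depth becomes 2
  Position 14 ')': depth becomes 1
  Position 15 '(': depth becomes 2
  Position 16 ')': depth becomes 1
  Position 17 ')': depth becomes 0
Maximum depth reached: 2

2


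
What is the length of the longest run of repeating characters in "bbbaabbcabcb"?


Input: "bbbaabbcabcb"
Scanning for longest run:
  Position 1 ('b'): continues run of 'b', length=2
  Position 2 ('b'): continues run of 'b', length=3
  Position 3 ('a'): new char, reset run to 1
  Position 4 ('a'): continues run of 'a', length=2
  Position 5 ('b'): new char, reset run to 1
  Position 6 ('b'): continues run of 'b', length=2
  Position 7 ('c'): new char, reset run to 1
  Position 8 ('a'): new char, reset run to 1
  Position 9 ('b'): new char, reset run to 1
  Position 10 ('c'): new char, reset run to 1
  Position 11 ('b'): new char, reset run to 1
Longest run: 'b' with length 3

3


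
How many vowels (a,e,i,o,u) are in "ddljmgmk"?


Input: ddljmgmk
Checking each character:
  'd' at position 0: consonant
  'd' at position 1: consonant
  'l' at position 2: consonant
  'j' at position 3: consonant
  'm' at position 4: consonant
  'g' at position 5: consonant
  'm' at position 6: consonant
  'k' at position 7: consonant
Total vowels: 0

0


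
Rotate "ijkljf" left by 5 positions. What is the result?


Input: "ijkljf", rotate left by 5
First 5 characters: "ijklj"
Remaining characters: "f"
Concatenate remaining + first: "f" + "ijklj" = "fijklj"

fijklj


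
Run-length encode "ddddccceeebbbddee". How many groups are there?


Input: ddddccceeebbbddee
Scanning for consecutive runs:
  Group 1: 'd' x 4 (positions 0-3)
  Group 2: 'c' x 3 (positions 4-6)
  Group 3: 'e' x 3 (positions 7-9)
  Group 4: 'b' x 3 (positions 10-12)
  Group 5: 'd' x 2 (positions 13-14)
  Group 6: 'e' x 2 (positions 15-16)
Total groups: 6

6


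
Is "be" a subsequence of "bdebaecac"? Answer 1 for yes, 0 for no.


Check if "be" is a subsequence of "bdebaecac"
Greedy scan:
  Position 0 ('b'): matches sub[0] = 'b'
  Position 1 ('d'): no match needed
  Position 2 ('e'): matches sub[1] = 'e'
  Position 3 ('b'): no match needed
  Position 4 ('a'): no match needed
  Position 5 ('e'): no match needed
  Position 6 ('c'): no match needed
  Position 7 ('a'): no match needed
  Position 8 ('c'): no match needed
All 2 characters matched => is a subsequence

1


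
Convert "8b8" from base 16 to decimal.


Input: "8b8" in base 16
Positional expansion:
  Digit '8' (value 8) x 16^2 = 2048
  Digit 'b' (value 11) x 16^1 = 176
  Digit '8' (value 8) x 16^0 = 8
Sum = 2232

2232


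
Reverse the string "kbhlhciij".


Input: kbhlhciij
Reading characters right to left:
  Position 8: 'j'
  Position 7: 'i'
  Position 6: 'i'
  Position 5: 'c'
  Position 4: 'h'
  Position 3: 'l'
  Position 2: 'h'
  Position 1: 'b'
  Position 0: 'k'
Reversed: jiichlhbk

jiichlhbk


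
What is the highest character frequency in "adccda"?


Input: adccda
Character counts:
  'a': 2
  'c': 2
  'd': 2
Maximum frequency: 2

2


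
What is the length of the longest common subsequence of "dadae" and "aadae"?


LCS of "dadae" and "aadae"
DP table:
           a    a    d    a    e
      0    0    0    0    0    0
  d   0    0    0    1    1    1
  a   0    1    1    1    2    2
  d   0    1    1    2    2    2
  a   0    1    2    2    3    3
  e   0    1    2    2    3    4
LCS length = dp[5][5] = 4

4


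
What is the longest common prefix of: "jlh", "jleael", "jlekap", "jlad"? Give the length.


Words: jlh, jleael, jlekap, jlad
  Position 0: all 'j' => match
  Position 1: all 'l' => match
  Position 2: ('h', 'e', 'e', 'a') => mismatch, stop
LCP = "jl" (length 2)

2


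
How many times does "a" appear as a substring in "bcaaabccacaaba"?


Searching for "a" in "bcaaabccacaaba"
Scanning each position:
  Position 0: "b" => no
  Position 1: "c" => no
  Position 2: "a" => MATCH
  Position 3: "a" => MATCH
  Position 4: "a" => MATCH
  Position 5: "b" => no
  Position 6: "c" => no
  Position 7: "c" => no
  Position 8: "a" => MATCH
  Position 9: "c" => no
  Position 10: "a" => MATCH
  Position 11: "a" => MATCH
  Position 12: "b" => no
  Position 13: "a" => MATCH
Total occurrences: 7

7


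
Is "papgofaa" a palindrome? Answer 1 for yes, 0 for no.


Input: papgofaa
Reversed: aafogpap
  Compare pos 0 ('p') with pos 7 ('a'): MISMATCH
  Compare pos 1 ('a') with pos 6 ('a'): match
  Compare pos 2 ('p') with pos 5 ('f'): MISMATCH
  Compare pos 3 ('g') with pos 4 ('o'): MISMATCH
Result: not a palindrome

0


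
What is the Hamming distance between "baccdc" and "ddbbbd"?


Comparing "baccdc" and "ddbbbd" position by position:
  Position 0: 'b' vs 'd' => differ
  Position 1: 'a' vs 'd' => differ
  Position 2: 'c' vs 'b' => differ
  Position 3: 'c' vs 'b' => differ
  Position 4: 'd' vs 'b' => differ
  Position 5: 'c' vs 'd' => differ
Total differences (Hamming distance): 6

6


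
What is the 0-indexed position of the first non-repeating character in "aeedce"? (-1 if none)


Input: aeedce
Character frequencies:
  'a': 1
  'c': 1
  'd': 1
  'e': 3
Scanning left to right for freq == 1:
  Position 0 ('a'): unique! => answer = 0

0


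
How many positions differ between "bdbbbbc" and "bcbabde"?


Comparing "bdbbbbc" and "bcbabde" position by position:
  Position 0: 'b' vs 'b' => same
  Position 1: 'd' vs 'c' => DIFFER
  Position 2: 'b' vs 'b' => same
  Position 3: 'b' vs 'a' => DIFFER
  Position 4: 'b' vs 'b' => same
  Position 5: 'b' vs 'd' => DIFFER
  Position 6: 'c' vs 'e' => DIFFER
Positions that differ: 4

4


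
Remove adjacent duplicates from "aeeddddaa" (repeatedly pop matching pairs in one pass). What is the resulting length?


Input: aeeddddaa
Stack-based adjacent duplicate removal:
  Read 'a': push. Stack: a
  Read 'e': push. Stack: ae
  Read 'e': matches stack top 'e' => pop. Stack: a
  Read 'd': push. Stack: ad
  Read 'd': matches stack top 'd' => pop. Stack: a
  Read 'd': push. Stack: ad
  Read 'd': matches stack top 'd' => pop. Stack: a
  Read 'a': matches stack top 'a' => pop. Stack: (empty)
  Read 'a': push. Stack: a
Final stack: "a" (length 1)

1


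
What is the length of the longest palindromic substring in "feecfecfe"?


Input: "feecfecfe"
Checking substrings for palindromes:
  [1:3] "ee" (len 2) => palindrome
Longest palindromic substring: "ee" with length 2

2


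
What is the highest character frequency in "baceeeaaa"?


Input: baceeeaaa
Character counts:
  'a': 4
  'b': 1
  'c': 1
  'e': 3
Maximum frequency: 4

4


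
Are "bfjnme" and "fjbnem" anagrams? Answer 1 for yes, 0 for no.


Strings: "bfjnme", "fjbnem"
Sorted first:  befjmn
Sorted second: befjmn
Sorted forms match => anagrams

1


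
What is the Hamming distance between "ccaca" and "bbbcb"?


Comparing "ccaca" and "bbbcb" position by position:
  Position 0: 'c' vs 'b' => differ
  Position 1: 'c' vs 'b' => differ
  Position 2: 'a' vs 'b' => differ
  Position 3: 'c' vs 'c' => same
  Position 4: 'a' vs 'b' => differ
Total differences (Hamming distance): 4

4


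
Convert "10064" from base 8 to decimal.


Input: "10064" in base 8
Positional expansion:
  Digit '1' (value 1) x 8^4 = 4096
  Digit '0' (value 0) x 8^3 = 0
  Digit '0' (value 0) x 8^2 = 0
  Digit '6' (value 6) x 8^1 = 48
  Digit '4' (value 4) x 8^0 = 4
Sum = 4148

4148


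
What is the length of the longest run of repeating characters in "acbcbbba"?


Input: "acbcbbba"
Scanning for longest run:
  Position 1 ('c'): new char, reset run to 1
  Position 2 ('b'): new char, reset run to 1
  Position 3 ('c'): new char, reset run to 1
  Position 4 ('b'): new char, reset run to 1
  Position 5 ('b'): continues run of 'b', length=2
  Position 6 ('b'): continues run of 'b', length=3
  Position 7 ('a'): new char, reset run to 1
Longest run: 'b' with length 3

3


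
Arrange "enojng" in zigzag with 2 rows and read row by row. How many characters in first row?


Zigzag "enojng" into 2 rows:
Placing characters:
  'e' => row 0
  'n' => row 1
  'o' => row 0
  'j' => row 1
  'n' => row 0
  'g' => row 1
Rows:
  Row 0: "eon"
  Row 1: "njg"
First row length: 3

3


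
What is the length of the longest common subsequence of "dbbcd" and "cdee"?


LCS of "dbbcd" and "cdee"
DP table:
           c    d    e    e
      0    0    0    0    0
  d   0    0    1    1    1
  b   0    0    1    1    1
  b   0    0    1    1    1
  c   0    1    1    1    1
  d   0    1    2    2    2
LCS length = dp[5][4] = 2

2


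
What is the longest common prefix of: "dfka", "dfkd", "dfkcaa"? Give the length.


Words: dfka, dfkd, dfkcaa
  Position 0: all 'd' => match
  Position 1: all 'f' => match
  Position 2: all 'k' => match
  Position 3: ('a', 'd', 'c') => mismatch, stop
LCP = "dfk" (length 3)

3


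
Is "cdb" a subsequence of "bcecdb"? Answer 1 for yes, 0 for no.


Check if "cdb" is a subsequence of "bcecdb"
Greedy scan:
  Position 0 ('b'): no match needed
  Position 1 ('c'): matches sub[0] = 'c'
  Position 2 ('e'): no match needed
  Position 3 ('c'): no match needed
  Position 4 ('d'): matches sub[1] = 'd'
  Position 5 ('b'): matches sub[2] = 'b'
All 3 characters matched => is a subsequence

1


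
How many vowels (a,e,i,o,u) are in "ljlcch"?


Input: ljlcch
Checking each character:
  'l' at position 0: consonant
  'j' at position 1: consonant
  'l' at position 2: consonant
  'c' at position 3: consonant
  'c' at position 4: consonant
  'h' at position 5: consonant
Total vowels: 0

0


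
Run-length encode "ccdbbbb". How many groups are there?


Input: ccdbbbb
Scanning for consecutive runs:
  Group 1: 'c' x 2 (positions 0-1)
  Group 2: 'd' x 1 (positions 2-2)
  Group 3: 'b' x 4 (positions 3-6)
Total groups: 3

3


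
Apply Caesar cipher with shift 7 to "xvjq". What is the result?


Caesar cipher: shift "xvjq" by 7
  'x' (pos 23) + 7 = pos 4 = 'e'
  'v' (pos 21) + 7 = pos 2 = 'c'
  'j' (pos 9) + 7 = pos 16 = 'q'
  'q' (pos 16) + 7 = pos 23 = 'x'
Result: ecqx

ecqx


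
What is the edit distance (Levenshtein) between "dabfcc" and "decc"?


Computing edit distance: "dabfcc" -> "decc"
DP table:
           d    e    c    c
      0    1    2    3    4
  d   1    0    1    2    3
  a   2    1    1    2    3
  b   3    2    2    2    3
  f   4    3    3    3    3
  c   5    4    4    3    3
  c   6    5    5    4    3
Edit distance = dp[6][4] = 3

3


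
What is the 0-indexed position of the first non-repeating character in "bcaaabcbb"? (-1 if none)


Input: bcaaabcbb
Character frequencies:
  'a': 3
  'b': 4
  'c': 2
Scanning left to right for freq == 1:
  Position 0 ('b'): freq=4, skip
  Position 1 ('c'): freq=2, skip
  Position 2 ('a'): freq=3, skip
  Position 3 ('a'): freq=3, skip
  Position 4 ('a'): freq=3, skip
  Position 5 ('b'): freq=4, skip
  Position 6 ('c'): freq=2, skip
  Position 7 ('b'): freq=4, skip
  Position 8 ('b'): freq=4, skip
  No unique character found => answer = -1

-1


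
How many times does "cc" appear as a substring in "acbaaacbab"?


Searching for "cc" in "acbaaacbab"
Scanning each position:
  Position 0: "ac" => no
  Position 1: "cb" => no
  Position 2: "ba" => no
  Position 3: "aa" => no
  Position 4: "aa" => no
  Position 5: "ac" => no
  Position 6: "cb" => no
  Position 7: "ba" => no
  Position 8: "ab" => no
Total occurrences: 0

0


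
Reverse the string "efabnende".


Input: efabnende
Reading characters right to left:
  Position 8: 'e'
  Position 7: 'd'
  Position 6: 'n'
  Position 5: 'e'
  Position 4: 'n'
  Position 3: 'b'
  Position 2: 'a'
  Position 1: 'f'
  Position 0: 'e'
Reversed: ednenbafe

ednenbafe


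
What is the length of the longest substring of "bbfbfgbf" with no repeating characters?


Input: "bbfbfgbf"
Sliding window (track last position of each char):
  Position 0 ('b'): window [0,0] length 1 -- new best
  Position 1 ('b'): repeat (last at 0), move window start to 1
  Position 1 ('b'): window [1,1] length 1
  Position 2 ('f'): window [1,2] length 2 -- new best
  Position 3 ('b'): repeat (last at 1), move window start to 2
  Position 3 ('b'): window [2,3] length 2
  Position 4 ('f'): repeat (last at 2), move window start to 3
  Position 4 ('f'): window [3,4] length 2
  Position 5 ('g'): window [3,5] length 3 -- new best
  Position 6 ('b'): repeat (last at 3), move window start to 4
  Position 6 ('b'): window [4,6] length 3
  Position 7 ('f'): repeat (last at 4), move window start to 5
  Position 7 ('f'): window [5,7] length 3
Longest substring with no repeats: "bfg" with length 3

3


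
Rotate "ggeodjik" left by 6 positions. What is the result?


Input: "ggeodjik", rotate left by 6
First 6 characters: "ggeodj"
Remaining characters: "ik"
Concatenate remaining + first: "ik" + "ggeodj" = "ikggeodj"

ikggeodj


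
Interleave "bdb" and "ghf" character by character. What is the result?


Interleaving "bdb" and "ghf":
  Position 0: 'b' from first, 'g' from second => "bg"
  Position 1: 'd' from first, 'h' from second => "dh"
  Position 2: 'b' from first, 'f' from second => "bf"
Result: bgdhbf

bgdhbf


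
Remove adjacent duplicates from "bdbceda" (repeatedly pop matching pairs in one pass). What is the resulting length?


Input: bdbceda
Stack-based adjacent duplicate removal:
  Read 'b': push. Stack: b
  Read 'd': push. Stack: bd
  Read 'b': push. Stack: bdb
  Read 'c': push. Stack: bdbc
  Read 'e': push. Stack: bdbce
  Read 'd': push. Stack: bdbced
  Read 'a': push. Stack: bdbceda
Final stack: "bdbceda" (length 7)

7


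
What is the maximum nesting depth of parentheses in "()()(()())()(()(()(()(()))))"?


Input: "()()(()())()(()(()(()(()))))"
Tracking depth:
  Position 0 '(': depth becomes 1
  Position 1 ')': depth becomes 0
  Position 2 '(': depth becomes 1
  Position 3 ')': depth becomes 0
  Position 4 '(': depth becomes 1
  Position 5 '(': depth becomes 2
  Position 6 ')': depth becomes 1
  Position 7 '(': depth becomes 2
  Position 8 ')': depth becomes 1
  Position 9 ')': depth becomes 0
  Position 10 '(': depth becomes 1
  Position 11 ')': depth becomes 0
  Position 12 '(': depth becomes 1
  Position 13 '(': depth becomes 2
  Position 14 ')': depth becomes 1
  Position 15 '(': depth becomes 2
  Position 16 '(': depth becomes 3
  Position 17 ')': depth becomes 2
  Position 18 '(': depth becomes 3
  Position 19 '(': depth becomes 4
  Position 20 ')': depth becomes 3
  Position 21 '(': depth becomes 4
  Position 22 '(': depth becomes 5
  Position 23 ')': depth becomes 4
  Position 24 ')': depth becomes 3
  Position 25 ')': depth becomes 2
  Position 26 ')': depth becomes 1
  Position 27 ')': depth becomes 0
Maximum depth reached: 5

5


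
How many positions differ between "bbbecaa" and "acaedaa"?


Comparing "bbbecaa" and "acaedaa" position by position:
  Position 0: 'b' vs 'a' => DIFFER
  Position 1: 'b' vs 'c' => DIFFER
  Position 2: 'b' vs 'a' => DIFFER
  Position 3: 'e' vs 'e' => same
  Position 4: 'c' vs 'd' => DIFFER
  Position 5: 'a' vs 'a' => same
  Position 6: 'a' vs 'a' => same
Positions that differ: 4

4


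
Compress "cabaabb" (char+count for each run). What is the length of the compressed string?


Input: cabaabb
Runs:
  'c' x 1 => "c1"
  'a' x 1 => "a1"
  'b' x 1 => "b1"
  'a' x 2 => "a2"
  'b' x 2 => "b2"
Compressed: "c1a1b1a2b2"
Compressed length: 10

10


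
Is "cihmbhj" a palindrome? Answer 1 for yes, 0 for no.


Input: cihmbhj
Reversed: jhbmhic
  Compare pos 0 ('c') with pos 6 ('j'): MISMATCH
  Compare pos 1 ('i') with pos 5 ('h'): MISMATCH
  Compare pos 2 ('h') with pos 4 ('b'): MISMATCH
Result: not a palindrome

0


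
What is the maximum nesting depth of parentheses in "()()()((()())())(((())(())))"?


Input: "()()()((()())())(((())(())))"
Tracking depth:
  Position 0 '(': depth becomes 1
  Position 1 ')': depth becomes 0
  Position 2 '(': depth becomes 1
  Position 3 ')': depth becomes 0
  Position 4 '(': depth becomes 1
  Position 5 ')': depth becomes 0
  Position 6 '(': depth becomes 1
  Position 7 '(': depth becomes 2
  Position 8 '(': depth becomes 3
  Position 9 ')': depth becomes 2
  Position 10 '(': depth becomes 3
  Position 11 ')': depth becomes 2
  Position 12 ')': depth becomes 1
  Position 13 '(': depth becomes 2
  Position 14 ')': depth becomes 1
  Position 15 ')': depth becomes 0
  Position 16 '(': depth becomes 1
  Position 17 '(': depth becomes 2
  Position 18 '(': depth becomes 3
  Position 19 '(': depth becomes 4
  Position 20 ')': depth becomes 3
  Position 21 ')': depth becomes 2
  Position 22 '(': depth becomes 3
  Position 23 '(': depth becomes 4
  Position 24 ')': depth becomes 3
  Position 25 ')': depth becomes 2
  Position 26 ')': depth becomes 1
  Position 27 ')': depth becomes 0
Maximum depth reached: 4

4


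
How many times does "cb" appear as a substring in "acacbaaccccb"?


Searching for "cb" in "acacbaaccccb"
Scanning each position:
  Position 0: "ac" => no
  Position 1: "ca" => no
  Position 2: "ac" => no
  Position 3: "cb" => MATCH
  Position 4: "ba" => no
  Position 5: "aa" => no
  Position 6: "ac" => no
  Position 7: "cc" => no
  Position 8: "cc" => no
  Position 9: "cc" => no
  Position 10: "cb" => MATCH
Total occurrences: 2

2


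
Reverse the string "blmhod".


Input: blmhod
Reading characters right to left:
  Position 5: 'd'
  Position 4: 'o'
  Position 3: 'h'
  Position 2: 'm'
  Position 1: 'l'
  Position 0: 'b'
Reversed: dohmlb

dohmlb


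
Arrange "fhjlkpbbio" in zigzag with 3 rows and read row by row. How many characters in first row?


Zigzag "fhjlkpbbio" into 3 rows:
Placing characters:
  'f' => row 0
  'h' => row 1
  'j' => row 2
  'l' => row 1
  'k' => row 0
  'p' => row 1
  'b' => row 2
  'b' => row 1
  'i' => row 0
  'o' => row 1
Rows:
  Row 0: "fki"
  Row 1: "hlpbo"
  Row 2: "jb"
First row length: 3

3


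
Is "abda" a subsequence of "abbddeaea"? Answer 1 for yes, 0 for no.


Check if "abda" is a subsequence of "abbddeaea"
Greedy scan:
  Position 0 ('a'): matches sub[0] = 'a'
  Position 1 ('b'): matches sub[1] = 'b'
  Position 2 ('b'): no match needed
  Position 3 ('d'): matches sub[2] = 'd'
  Position 4 ('d'): no match needed
  Position 5 ('e'): no match needed
  Position 6 ('a'): matches sub[3] = 'a'
  Position 7 ('e'): no match needed
  Position 8 ('a'): no match needed
All 4 characters matched => is a subsequence

1


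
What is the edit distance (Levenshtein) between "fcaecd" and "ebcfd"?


Computing edit distance: "fcaecd" -> "ebcfd"
DP table:
           e    b    c    f    d
      0    1    2    3    4    5
  f   1    1    2    3    3    4
  c   2    2    2    2    3    4
  a   3    3    3    3    3    4
  e   4    3    4    4    4    4
  c   5    4    4    4    5    5
  d   6    5    5    5    5    5
Edit distance = dp[6][5] = 5

5


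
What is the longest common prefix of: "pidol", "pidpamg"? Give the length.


Words: pidol, pidpamg
  Position 0: all 'p' => match
  Position 1: all 'i' => match
  Position 2: all 'd' => match
  Position 3: ('o', 'p') => mismatch, stop
LCP = "pid" (length 3)

3


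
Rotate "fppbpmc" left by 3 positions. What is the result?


Input: "fppbpmc", rotate left by 3
First 3 characters: "fpp"
Remaining characters: "bpmc"
Concatenate remaining + first: "bpmc" + "fpp" = "bpmcfpp"

bpmcfpp


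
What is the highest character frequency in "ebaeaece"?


Input: ebaeaece
Character counts:
  'a': 2
  'b': 1
  'c': 1
  'e': 4
Maximum frequency: 4

4


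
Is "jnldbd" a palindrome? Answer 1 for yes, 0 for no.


Input: jnldbd
Reversed: dbdlnj
  Compare pos 0 ('j') with pos 5 ('d'): MISMATCH
  Compare pos 1 ('n') with pos 4 ('b'): MISMATCH
  Compare pos 2 ('l') with pos 3 ('d'): MISMATCH
Result: not a palindrome

0


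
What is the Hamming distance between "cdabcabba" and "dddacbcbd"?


Comparing "cdabcabba" and "dddacbcbd" position by position:
  Position 0: 'c' vs 'd' => differ
  Position 1: 'd' vs 'd' => same
  Position 2: 'a' vs 'd' => differ
  Position 3: 'b' vs 'a' => differ
  Position 4: 'c' vs 'c' => same
  Position 5: 'a' vs 'b' => differ
  Position 6: 'b' vs 'c' => differ
  Position 7: 'b' vs 'b' => same
  Position 8: 'a' vs 'd' => differ
Total differences (Hamming distance): 6

6


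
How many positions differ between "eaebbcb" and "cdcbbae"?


Comparing "eaebbcb" and "cdcbbae" position by position:
  Position 0: 'e' vs 'c' => DIFFER
  Position 1: 'a' vs 'd' => DIFFER
  Position 2: 'e' vs 'c' => DIFFER
  Position 3: 'b' vs 'b' => same
  Position 4: 'b' vs 'b' => same
  Position 5: 'c' vs 'a' => DIFFER
  Position 6: 'b' vs 'e' => DIFFER
Positions that differ: 5

5


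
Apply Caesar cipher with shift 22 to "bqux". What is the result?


Caesar cipher: shift "bqux" by 22
  'b' (pos 1) + 22 = pos 23 = 'x'
  'q' (pos 16) + 22 = pos 12 = 'm'
  'u' (pos 20) + 22 = pos 16 = 'q'
  'x' (pos 23) + 22 = pos 19 = 't'
Result: xmqt

xmqt


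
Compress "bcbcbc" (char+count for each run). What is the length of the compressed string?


Input: bcbcbc
Runs:
  'b' x 1 => "b1"
  'c' x 1 => "c1"
  'b' x 1 => "b1"
  'c' x 1 => "c1"
  'b' x 1 => "b1"
  'c' x 1 => "c1"
Compressed: "b1c1b1c1b1c1"
Compressed length: 12

12


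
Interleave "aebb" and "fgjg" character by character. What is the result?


Interleaving "aebb" and "fgjg":
  Position 0: 'a' from first, 'f' from second => "af"
  Position 1: 'e' from first, 'g' from second => "eg"
  Position 2: 'b' from first, 'j' from second => "bj"
  Position 3: 'b' from first, 'g' from second => "bg"
Result: afegbjbg

afegbjbg


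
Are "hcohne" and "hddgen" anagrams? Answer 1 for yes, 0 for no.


Strings: "hcohne", "hddgen"
Sorted first:  cehhno
Sorted second: ddeghn
Differ at position 0: 'c' vs 'd' => not anagrams

0


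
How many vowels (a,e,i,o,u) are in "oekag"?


Input: oekag
Checking each character:
  'o' at position 0: vowel (running total: 1)
  'e' at position 1: vowel (running total: 2)
  'k' at position 2: consonant
  'a' at position 3: vowel (running total: 3)
  'g' at position 4: consonant
Total vowels: 3

3


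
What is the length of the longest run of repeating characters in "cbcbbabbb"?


Input: "cbcbbabbb"
Scanning for longest run:
  Position 1 ('b'): new char, reset run to 1
  Position 2 ('c'): new char, reset run to 1
  Position 3 ('b'): new char, reset run to 1
  Position 4 ('b'): continues run of 'b', length=2
  Position 5 ('a'): new char, reset run to 1
  Position 6 ('b'): new char, reset run to 1
  Position 7 ('b'): continues run of 'b', length=2
  Position 8 ('b'): continues run of 'b', length=3
Longest run: 'b' with length 3

3


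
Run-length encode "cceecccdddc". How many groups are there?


Input: cceecccdddc
Scanning for consecutive runs:
  Group 1: 'c' x 2 (positions 0-1)
  Group 2: 'e' x 2 (positions 2-3)
  Group 3: 'c' x 3 (positions 4-6)
  Group 4: 'd' x 3 (positions 7-9)
  Group 5: 'c' x 1 (positions 10-10)
Total groups: 5

5


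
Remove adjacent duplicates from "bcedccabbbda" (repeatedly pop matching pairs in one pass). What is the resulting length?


Input: bcedccabbbda
Stack-based adjacent duplicate removal:
  Read 'b': push. Stack: b
  Read 'c': push. Stack: bc
  Read 'e': push. Stack: bce
  Read 'd': push. Stack: bced
  Read 'c': push. Stack: bcedc
  Read 'c': matches stack top 'c' => pop. Stack: bced
  Read 'a': push. Stack: bceda
  Read 'b': push. Stack: bcedab
  Read 'b': matches stack top 'b' => pop. Stack: bceda
  Read 'b': push. Stack: bcedab
  Read 'd': push. Stack: bcedabd
  Read 'a': push. Stack: bcedabda
Final stack: "bcedabda" (length 8)

8


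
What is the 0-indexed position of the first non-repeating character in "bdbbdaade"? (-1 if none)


Input: bdbbdaade
Character frequencies:
  'a': 2
  'b': 3
  'd': 3
  'e': 1
Scanning left to right for freq == 1:
  Position 0 ('b'): freq=3, skip
  Position 1 ('d'): freq=3, skip
  Position 2 ('b'): freq=3, skip
  Position 3 ('b'): freq=3, skip
  Position 4 ('d'): freq=3, skip
  Position 5 ('a'): freq=2, skip
  Position 6 ('a'): freq=2, skip
  Position 7 ('d'): freq=3, skip
  Position 8 ('e'): unique! => answer = 8

8


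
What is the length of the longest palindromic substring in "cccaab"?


Input: "cccaab"
Checking substrings for palindromes:
  [0:3] "ccc" (len 3) => palindrome
  [0:2] "cc" (len 2) => palindrome
  [1:3] "cc" (len 2) => palindrome
  [3:5] "aa" (len 2) => palindrome
Longest palindromic substring: "ccc" with length 3

3


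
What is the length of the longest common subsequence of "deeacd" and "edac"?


LCS of "deeacd" and "edac"
DP table:
           e    d    a    c
      0    0    0    0    0
  d   0    0    1    1    1
  e   0    1    1    1    1
  e   0    1    1    1    1
  a   0    1    1    2    2
  c   0    1    1    2    3
  d   0    1    2    2    3
LCS length = dp[6][4] = 3

3


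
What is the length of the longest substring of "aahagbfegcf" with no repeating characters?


Input: "aahagbfegcf"
Sliding window (track last position of each char):
  Position 0 ('a'): window [0,0] length 1 -- new best
  Position 1 ('a'): repeat (last at 0), move window start to 1
  Position 1 ('a'): window [1,1] length 1
  Position 2 ('h'): window [1,2] length 2 -- new best
  Position 3 ('a'): repeat (last at 1), move window start to 2
  Position 3 ('a'): window [2,3] length 2
  Position 4 ('g'): window [2,4] length 3 -- new best
  Position 5 ('b'): window [2,5] length 4 -- new best
  Position 6 ('f'): window [2,6] length 5 -- new best
  Position 7 ('e'): window [2,7] length 6 -- new best
  Position 8 ('g'): repeat (last at 4), move window start to 5
  Position 8 ('g'): window [5,8] length 4
  Position 9 ('c'): window [5,9] length 5
  Position 10 ('f'): repeat (last at 6), move window start to 7
  Position 10 ('f'): window [7,10] length 4
Longest substring with no repeats: "hagbfe" with length 6

6
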